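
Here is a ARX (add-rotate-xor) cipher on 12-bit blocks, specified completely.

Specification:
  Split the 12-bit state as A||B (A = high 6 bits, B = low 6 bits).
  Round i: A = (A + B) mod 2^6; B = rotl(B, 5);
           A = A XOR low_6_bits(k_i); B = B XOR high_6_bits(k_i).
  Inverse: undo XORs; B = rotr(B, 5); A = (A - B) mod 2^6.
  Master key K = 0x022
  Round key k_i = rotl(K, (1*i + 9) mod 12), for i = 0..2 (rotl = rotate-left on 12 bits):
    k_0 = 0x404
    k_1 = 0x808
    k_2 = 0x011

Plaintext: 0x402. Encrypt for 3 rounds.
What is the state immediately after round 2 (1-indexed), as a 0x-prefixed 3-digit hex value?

0xBC8

s_0 = plaintext = 0x402
s_1 = Round(s_0, k_0) = 0x591
s_2 = Round(s_1, k_1) = 0xBC8
s_3 = Round(s_2, k_2) = 0x984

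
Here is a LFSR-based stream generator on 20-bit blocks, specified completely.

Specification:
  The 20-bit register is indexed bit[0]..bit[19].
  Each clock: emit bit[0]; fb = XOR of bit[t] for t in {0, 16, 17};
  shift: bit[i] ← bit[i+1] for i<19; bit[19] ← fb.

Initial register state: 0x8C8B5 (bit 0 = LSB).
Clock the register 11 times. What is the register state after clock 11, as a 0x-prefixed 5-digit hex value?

reg_0 = 0x8C8B5
clock 1: out=1, reg = 0xC645A
clock 2: out=0, reg = 0x6322D
clock 3: out=1, reg = 0x31916
clock 4: out=0, reg = 0x18C8B
clock 5: out=1, reg = 0x0C645
clock 6: out=1, reg = 0x86322
clock 7: out=0, reg = 0x43191
clock 8: out=1, reg = 0xA18C8
clock 9: out=0, reg = 0xD0C64
clock 10: out=0, reg = 0xE8632
clock 11: out=0, reg = 0xF4319

0xF4319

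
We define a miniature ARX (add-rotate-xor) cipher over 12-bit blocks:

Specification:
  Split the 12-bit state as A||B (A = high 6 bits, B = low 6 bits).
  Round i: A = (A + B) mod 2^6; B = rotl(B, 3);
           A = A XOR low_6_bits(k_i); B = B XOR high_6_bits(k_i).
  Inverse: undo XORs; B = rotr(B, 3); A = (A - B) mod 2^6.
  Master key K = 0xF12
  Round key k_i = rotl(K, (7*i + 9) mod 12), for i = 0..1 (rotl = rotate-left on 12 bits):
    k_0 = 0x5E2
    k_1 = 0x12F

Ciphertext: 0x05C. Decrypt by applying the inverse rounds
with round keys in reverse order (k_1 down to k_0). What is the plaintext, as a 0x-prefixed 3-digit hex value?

0x9E2

s_0 = ciphertext = 0x05C
s_1 = InvRound(s_0, k_1) = 0xAC3
s_2 = InvRound(s_1, k_0) = 0x9E2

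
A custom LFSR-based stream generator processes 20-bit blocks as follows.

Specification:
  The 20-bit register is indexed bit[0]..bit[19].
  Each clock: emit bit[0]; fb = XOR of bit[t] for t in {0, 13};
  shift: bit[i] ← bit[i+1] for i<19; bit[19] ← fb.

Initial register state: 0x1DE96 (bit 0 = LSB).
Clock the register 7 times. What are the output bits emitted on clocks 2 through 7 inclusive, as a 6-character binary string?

110100

reg_0 = 0x1DE96
clock 1: out=0, reg = 0x0EF4B
clock 2: out=1, reg = 0x077A5
clock 3: out=1, reg = 0x03BD2
clock 4: out=0, reg = 0x81DE9
clock 5: out=1, reg = 0xC0EF4
clock 6: out=0, reg = 0x6077A
clock 7: out=0, reg = 0x303BD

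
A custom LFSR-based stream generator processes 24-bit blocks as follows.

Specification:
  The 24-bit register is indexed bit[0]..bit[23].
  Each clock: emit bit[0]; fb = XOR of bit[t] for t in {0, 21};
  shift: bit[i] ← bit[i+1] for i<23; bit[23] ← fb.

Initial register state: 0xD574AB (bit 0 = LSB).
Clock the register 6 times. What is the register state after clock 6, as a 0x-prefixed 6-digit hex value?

reg_0 = 0xD574AB
clock 1: out=1, reg = 0xEABA55
clock 2: out=1, reg = 0x755D2A
clock 3: out=0, reg = 0xBAAE95
clock 4: out=1, reg = 0x5D574A
clock 5: out=0, reg = 0x2EABA5
clock 6: out=1, reg = 0x1755D2

0x1755D2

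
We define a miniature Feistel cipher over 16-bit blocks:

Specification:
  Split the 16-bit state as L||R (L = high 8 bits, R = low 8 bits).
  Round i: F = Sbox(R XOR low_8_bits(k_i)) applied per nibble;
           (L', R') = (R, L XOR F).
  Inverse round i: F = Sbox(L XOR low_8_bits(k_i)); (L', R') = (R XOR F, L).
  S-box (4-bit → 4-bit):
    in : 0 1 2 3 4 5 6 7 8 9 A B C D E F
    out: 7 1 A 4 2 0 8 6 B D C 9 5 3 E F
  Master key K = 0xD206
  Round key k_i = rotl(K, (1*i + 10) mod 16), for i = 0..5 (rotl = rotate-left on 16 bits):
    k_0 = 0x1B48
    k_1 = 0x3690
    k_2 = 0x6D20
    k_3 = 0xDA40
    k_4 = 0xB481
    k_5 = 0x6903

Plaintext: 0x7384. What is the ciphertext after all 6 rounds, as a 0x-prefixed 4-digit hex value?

0x2E1B

s_0 = plaintext = 0x7384
s_1 = Round(s_0, k_0) = 0x8426
s_2 = Round(s_1, k_1) = 0x261C
s_3 = Round(s_2, k_2) = 0x1C63
s_4 = Round(s_3, k_3) = 0x63B8
s_5 = Round(s_4, k_4) = 0xB82E
s_6 = Round(s_5, k_5) = 0x2E1B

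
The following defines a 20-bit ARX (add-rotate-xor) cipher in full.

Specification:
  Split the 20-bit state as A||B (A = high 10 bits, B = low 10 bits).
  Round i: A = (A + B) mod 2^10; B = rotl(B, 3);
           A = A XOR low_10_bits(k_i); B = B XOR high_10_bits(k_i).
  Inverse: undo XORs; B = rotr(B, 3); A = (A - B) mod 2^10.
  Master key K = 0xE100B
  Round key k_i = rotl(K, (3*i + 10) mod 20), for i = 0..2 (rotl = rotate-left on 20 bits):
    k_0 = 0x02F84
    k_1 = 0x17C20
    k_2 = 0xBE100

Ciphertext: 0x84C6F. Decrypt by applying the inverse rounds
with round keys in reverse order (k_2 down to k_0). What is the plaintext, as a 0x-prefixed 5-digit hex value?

0xA555F

s_0 = ciphertext = 0x84C6F
s_1 = InvRound(s_0, k_2) = 0xD07D2
s_2 = InvRound(s_1, k_1) = 0x1C2F1
s_3 = InvRound(s_2, k_0) = 0xA555F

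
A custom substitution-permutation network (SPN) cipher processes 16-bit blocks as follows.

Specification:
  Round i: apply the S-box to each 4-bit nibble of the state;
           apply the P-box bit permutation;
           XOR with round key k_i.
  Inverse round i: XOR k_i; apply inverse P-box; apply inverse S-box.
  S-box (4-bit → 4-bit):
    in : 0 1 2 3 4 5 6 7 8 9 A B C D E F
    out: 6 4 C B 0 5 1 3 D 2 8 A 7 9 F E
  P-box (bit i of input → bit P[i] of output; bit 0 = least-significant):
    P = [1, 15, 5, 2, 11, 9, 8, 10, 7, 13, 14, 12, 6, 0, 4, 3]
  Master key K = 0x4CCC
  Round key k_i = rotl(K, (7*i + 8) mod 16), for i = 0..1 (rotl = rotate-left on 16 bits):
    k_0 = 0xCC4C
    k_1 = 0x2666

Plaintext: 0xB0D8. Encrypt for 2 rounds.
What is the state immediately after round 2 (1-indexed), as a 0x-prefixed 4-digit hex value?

0xCE68

s_0 = plaintext = 0xB0D8
s_1 = Round(s_0, k_0) = 0xA063
s_2 = Round(s_1, k_1) = 0xCE68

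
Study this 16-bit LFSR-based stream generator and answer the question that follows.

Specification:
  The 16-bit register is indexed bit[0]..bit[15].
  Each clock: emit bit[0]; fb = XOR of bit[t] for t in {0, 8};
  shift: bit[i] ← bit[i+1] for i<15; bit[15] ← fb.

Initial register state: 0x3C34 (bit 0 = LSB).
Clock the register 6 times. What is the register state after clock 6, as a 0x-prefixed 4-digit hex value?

reg_0 = 0x3C34
clock 1: out=0, reg = 0x1E1A
clock 2: out=0, reg = 0x0F0D
clock 3: out=1, reg = 0x0786
clock 4: out=0, reg = 0x83C3
clock 5: out=1, reg = 0x41E1
clock 6: out=1, reg = 0x20F0

0x20F0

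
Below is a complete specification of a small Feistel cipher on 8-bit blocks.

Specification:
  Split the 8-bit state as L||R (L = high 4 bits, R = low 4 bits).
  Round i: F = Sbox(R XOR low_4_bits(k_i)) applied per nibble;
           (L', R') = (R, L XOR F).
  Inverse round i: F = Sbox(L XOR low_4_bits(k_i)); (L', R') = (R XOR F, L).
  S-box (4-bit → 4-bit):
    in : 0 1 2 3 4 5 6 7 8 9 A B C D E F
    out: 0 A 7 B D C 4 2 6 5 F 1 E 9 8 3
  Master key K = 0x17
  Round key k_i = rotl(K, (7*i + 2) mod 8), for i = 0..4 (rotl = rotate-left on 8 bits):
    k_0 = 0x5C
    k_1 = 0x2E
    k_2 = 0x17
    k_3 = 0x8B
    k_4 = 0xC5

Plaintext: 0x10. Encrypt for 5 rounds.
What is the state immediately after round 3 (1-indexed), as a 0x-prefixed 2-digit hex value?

s_0 = plaintext = 0x10
s_1 = Round(s_0, k_0) = 0x0F
s_2 = Round(s_1, k_1) = 0xFA
s_3 = Round(s_2, k_2) = 0xA6
s_4 = Round(s_3, k_3) = 0x63
s_5 = Round(s_4, k_4) = 0x32

0xA6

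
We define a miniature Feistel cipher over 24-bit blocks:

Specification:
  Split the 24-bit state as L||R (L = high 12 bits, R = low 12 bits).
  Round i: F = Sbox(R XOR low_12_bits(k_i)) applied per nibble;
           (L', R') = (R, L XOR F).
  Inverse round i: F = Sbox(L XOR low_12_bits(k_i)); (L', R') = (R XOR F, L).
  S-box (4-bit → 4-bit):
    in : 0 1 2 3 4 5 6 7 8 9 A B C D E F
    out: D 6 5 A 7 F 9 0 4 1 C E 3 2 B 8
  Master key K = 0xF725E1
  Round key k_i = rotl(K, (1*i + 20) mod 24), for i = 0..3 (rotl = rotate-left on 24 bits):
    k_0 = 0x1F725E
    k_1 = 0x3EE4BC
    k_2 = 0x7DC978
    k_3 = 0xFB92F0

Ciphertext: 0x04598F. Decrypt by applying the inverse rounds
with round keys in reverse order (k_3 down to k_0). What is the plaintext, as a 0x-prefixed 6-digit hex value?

0x272272

s_0 = ciphertext = 0x04598F
s_1 = InvRound(s_0, k_3) = 0xC60045
s_2 = InvRound(s_1, k_2) = 0xF21C60
s_3 = InvRound(s_2, k_1) = 0x272F21
s_4 = InvRound(s_3, k_0) = 0x272272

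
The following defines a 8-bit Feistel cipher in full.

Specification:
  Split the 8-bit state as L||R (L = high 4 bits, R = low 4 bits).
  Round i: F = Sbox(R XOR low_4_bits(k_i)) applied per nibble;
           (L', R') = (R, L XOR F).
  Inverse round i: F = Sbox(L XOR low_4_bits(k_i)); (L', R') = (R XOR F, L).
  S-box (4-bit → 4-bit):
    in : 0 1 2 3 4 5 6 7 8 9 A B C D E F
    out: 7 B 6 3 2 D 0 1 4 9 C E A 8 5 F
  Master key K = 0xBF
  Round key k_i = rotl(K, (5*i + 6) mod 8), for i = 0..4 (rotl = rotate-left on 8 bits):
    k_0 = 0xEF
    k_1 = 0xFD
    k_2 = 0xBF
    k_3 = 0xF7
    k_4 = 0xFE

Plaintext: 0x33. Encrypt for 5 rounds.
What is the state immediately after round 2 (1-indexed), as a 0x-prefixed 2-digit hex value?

0x91

s_0 = plaintext = 0x33
s_1 = Round(s_0, k_0) = 0x39
s_2 = Round(s_1, k_1) = 0x91
s_3 = Round(s_2, k_2) = 0x1C
s_4 = Round(s_3, k_3) = 0xCF
s_5 = Round(s_4, k_4) = 0xF7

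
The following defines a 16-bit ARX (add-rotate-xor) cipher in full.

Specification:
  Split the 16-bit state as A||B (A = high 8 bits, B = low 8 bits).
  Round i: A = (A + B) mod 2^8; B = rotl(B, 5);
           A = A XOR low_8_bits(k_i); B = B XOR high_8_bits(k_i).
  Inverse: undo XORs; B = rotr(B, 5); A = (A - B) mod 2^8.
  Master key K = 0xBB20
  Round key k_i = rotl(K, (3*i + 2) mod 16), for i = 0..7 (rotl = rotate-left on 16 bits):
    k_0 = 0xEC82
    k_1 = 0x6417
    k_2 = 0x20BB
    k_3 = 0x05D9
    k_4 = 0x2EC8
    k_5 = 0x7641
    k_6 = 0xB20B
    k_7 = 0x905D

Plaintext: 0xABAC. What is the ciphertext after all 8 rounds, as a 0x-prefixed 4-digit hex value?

s_0 = plaintext = 0xABAC
s_1 = Round(s_0, k_0) = 0xD579
s_2 = Round(s_1, k_1) = 0x594B
s_3 = Round(s_2, k_2) = 0x1F49
s_4 = Round(s_3, k_3) = 0xB12C
s_5 = Round(s_4, k_4) = 0x15AB
s_6 = Round(s_5, k_5) = 0x8103
s_7 = Round(s_6, k_6) = 0x8FD2
s_8 = Round(s_7, k_7) = 0x3CCA

0x3CCA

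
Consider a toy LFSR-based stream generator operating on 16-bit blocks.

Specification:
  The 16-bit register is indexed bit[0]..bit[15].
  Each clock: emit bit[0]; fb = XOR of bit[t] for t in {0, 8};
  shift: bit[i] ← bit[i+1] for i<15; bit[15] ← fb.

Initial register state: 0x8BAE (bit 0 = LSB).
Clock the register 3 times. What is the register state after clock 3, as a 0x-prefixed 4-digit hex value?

reg_0 = 0x8BAE
clock 1: out=0, reg = 0xC5D7
clock 2: out=1, reg = 0x62EB
clock 3: out=1, reg = 0xB175

0xB175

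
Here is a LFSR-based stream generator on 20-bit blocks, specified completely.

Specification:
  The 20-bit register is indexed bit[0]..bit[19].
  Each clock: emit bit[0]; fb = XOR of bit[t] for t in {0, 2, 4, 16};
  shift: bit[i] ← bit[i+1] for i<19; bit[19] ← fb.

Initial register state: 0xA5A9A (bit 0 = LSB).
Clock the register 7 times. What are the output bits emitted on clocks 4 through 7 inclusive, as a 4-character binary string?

1100

reg_0 = 0xA5A9A
clock 1: out=0, reg = 0xD2D4D
clock 2: out=1, reg = 0xE96A6
clock 3: out=0, reg = 0xF4B53
clock 4: out=1, reg = 0xFA5A9
clock 5: out=1, reg = 0x7D2D4
clock 6: out=0, reg = 0xBE96A
clock 7: out=0, reg = 0xDF4B5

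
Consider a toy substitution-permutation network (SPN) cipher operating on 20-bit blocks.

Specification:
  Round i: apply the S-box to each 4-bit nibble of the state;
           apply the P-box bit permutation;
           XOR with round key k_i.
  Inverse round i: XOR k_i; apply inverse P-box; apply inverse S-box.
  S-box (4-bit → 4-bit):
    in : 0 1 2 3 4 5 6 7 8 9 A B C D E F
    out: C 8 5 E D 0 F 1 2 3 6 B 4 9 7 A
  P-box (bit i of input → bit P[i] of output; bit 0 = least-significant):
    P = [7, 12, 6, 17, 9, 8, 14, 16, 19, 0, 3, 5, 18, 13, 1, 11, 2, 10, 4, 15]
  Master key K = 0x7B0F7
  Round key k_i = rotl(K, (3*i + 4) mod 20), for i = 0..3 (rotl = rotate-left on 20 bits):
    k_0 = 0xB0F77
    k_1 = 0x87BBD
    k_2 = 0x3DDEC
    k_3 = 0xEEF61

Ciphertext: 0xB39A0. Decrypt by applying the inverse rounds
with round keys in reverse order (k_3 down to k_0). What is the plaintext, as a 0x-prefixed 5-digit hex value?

s_0 = ciphertext = 0xB39A0
s_1 = InvRound(s_0, k_3) = 0xF784E
s_2 = InvRound(s_1, k_2) = 0xFED87
s_3 = InvRound(s_2, k_1) = 0x320DF
s_4 = InvRound(s_3, k_0) = 0x8F497

0x8F497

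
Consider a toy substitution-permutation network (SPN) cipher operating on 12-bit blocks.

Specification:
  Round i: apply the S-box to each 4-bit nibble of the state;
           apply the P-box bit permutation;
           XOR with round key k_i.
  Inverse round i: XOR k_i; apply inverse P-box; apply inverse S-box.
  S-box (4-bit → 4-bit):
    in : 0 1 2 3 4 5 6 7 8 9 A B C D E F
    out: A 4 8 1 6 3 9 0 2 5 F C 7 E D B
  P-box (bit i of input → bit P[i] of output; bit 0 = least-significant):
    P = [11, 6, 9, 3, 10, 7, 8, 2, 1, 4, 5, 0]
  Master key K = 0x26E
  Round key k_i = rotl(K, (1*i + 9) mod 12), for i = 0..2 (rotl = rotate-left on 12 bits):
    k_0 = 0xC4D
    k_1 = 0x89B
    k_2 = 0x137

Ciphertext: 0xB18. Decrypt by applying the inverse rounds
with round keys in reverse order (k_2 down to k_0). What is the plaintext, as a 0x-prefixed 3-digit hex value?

0x4D2

s_0 = ciphertext = 0xB18
s_1 = InvRound(s_0, k_2) = 0xE2E
s_2 = InvRound(s_1, k_1) = 0xDF1
s_3 = InvRound(s_2, k_0) = 0x4D2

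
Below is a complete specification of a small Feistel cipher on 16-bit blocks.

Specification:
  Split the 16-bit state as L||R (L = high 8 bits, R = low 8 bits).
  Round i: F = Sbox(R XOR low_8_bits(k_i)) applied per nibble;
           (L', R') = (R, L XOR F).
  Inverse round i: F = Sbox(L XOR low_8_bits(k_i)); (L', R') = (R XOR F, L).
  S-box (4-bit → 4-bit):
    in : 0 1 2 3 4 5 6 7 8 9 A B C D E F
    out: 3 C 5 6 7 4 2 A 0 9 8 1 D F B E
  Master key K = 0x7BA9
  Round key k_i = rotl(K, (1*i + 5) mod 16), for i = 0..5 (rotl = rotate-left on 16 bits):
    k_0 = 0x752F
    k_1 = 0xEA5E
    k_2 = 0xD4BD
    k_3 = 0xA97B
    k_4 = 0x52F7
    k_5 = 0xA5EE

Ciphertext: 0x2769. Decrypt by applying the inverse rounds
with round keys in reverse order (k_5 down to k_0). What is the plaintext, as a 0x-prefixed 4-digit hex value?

0x069D

s_0 = ciphertext = 0x2769
s_1 = InvRound(s_0, k_5) = 0xB027
s_2 = InvRound(s_1, k_4) = 0x5DB0
s_3 = InvRound(s_2, k_3) = 0xE25D
s_4 = InvRound(s_3, k_2) = 0x13E2
s_5 = InvRound(s_4, k_1) = 0x9D13
s_6 = InvRound(s_5, k_0) = 0x069D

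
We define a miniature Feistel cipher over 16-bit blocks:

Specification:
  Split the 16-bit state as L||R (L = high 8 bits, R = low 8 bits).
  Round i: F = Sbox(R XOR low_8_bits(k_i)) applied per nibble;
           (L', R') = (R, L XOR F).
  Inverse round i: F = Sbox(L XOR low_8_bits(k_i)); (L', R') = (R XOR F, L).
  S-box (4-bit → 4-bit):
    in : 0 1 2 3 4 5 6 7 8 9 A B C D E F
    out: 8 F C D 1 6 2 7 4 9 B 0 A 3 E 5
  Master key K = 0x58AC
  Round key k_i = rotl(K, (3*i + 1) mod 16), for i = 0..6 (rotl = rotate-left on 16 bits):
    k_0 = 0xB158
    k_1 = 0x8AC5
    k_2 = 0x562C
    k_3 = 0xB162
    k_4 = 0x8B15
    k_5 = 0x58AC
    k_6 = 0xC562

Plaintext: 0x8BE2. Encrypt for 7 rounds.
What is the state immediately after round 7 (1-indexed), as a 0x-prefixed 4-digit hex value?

s_0 = plaintext = 0x8BE2
s_1 = Round(s_0, k_0) = 0xE280
s_2 = Round(s_1, k_1) = 0x80F4
s_3 = Round(s_2, k_2) = 0xF4B4
s_4 = Round(s_3, k_3) = 0xB4C6
s_5 = Round(s_4, k_4) = 0xC689
s_6 = Round(s_5, k_5) = 0x8900
s_7 = Round(s_6, k_6) = 0x00A5

0x00A5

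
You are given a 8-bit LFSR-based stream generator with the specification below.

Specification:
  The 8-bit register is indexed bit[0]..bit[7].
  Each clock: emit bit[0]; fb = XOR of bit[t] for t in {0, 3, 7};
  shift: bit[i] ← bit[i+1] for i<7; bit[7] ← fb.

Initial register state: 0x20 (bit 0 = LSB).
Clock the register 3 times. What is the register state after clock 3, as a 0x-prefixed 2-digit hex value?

0x84

reg_0 = 0x20
clock 1: out=0, reg = 0x10
clock 2: out=0, reg = 0x08
clock 3: out=0, reg = 0x84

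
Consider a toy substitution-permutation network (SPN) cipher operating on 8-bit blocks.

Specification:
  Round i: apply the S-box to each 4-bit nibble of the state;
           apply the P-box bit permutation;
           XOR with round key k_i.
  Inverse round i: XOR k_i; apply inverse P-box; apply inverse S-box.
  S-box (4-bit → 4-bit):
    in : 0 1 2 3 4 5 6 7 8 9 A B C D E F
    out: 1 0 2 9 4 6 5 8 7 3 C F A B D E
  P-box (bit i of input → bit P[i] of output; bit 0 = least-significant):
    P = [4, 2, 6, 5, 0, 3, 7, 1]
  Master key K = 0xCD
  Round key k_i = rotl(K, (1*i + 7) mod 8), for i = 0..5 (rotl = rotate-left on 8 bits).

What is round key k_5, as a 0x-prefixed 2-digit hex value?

K = 0xCD
k_0 = rotl(K, (1*0+7) mod 8) = rotl(K, 7) = 0xE6
k_1 = rotl(K, (1*1+7) mod 8) = rotl(K, 0) = 0xCD
k_2 = rotl(K, (1*2+7) mod 8) = rotl(K, 1) = 0x9B
k_3 = rotl(K, (1*3+7) mod 8) = rotl(K, 2) = 0x37
k_4 = rotl(K, (1*4+7) mod 8) = rotl(K, 3) = 0x6E
k_5 = rotl(K, (1*5+7) mod 8) = rotl(K, 4) = 0xDC

0xDC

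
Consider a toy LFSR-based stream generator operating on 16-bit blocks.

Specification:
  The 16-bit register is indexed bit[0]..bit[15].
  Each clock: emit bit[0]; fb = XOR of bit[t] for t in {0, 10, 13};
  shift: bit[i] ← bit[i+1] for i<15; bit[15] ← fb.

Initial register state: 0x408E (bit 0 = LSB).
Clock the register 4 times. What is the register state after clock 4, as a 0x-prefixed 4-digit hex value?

0xC408

reg_0 = 0x408E
clock 1: out=0, reg = 0x2047
clock 2: out=1, reg = 0x1023
clock 3: out=1, reg = 0x8811
clock 4: out=1, reg = 0xC408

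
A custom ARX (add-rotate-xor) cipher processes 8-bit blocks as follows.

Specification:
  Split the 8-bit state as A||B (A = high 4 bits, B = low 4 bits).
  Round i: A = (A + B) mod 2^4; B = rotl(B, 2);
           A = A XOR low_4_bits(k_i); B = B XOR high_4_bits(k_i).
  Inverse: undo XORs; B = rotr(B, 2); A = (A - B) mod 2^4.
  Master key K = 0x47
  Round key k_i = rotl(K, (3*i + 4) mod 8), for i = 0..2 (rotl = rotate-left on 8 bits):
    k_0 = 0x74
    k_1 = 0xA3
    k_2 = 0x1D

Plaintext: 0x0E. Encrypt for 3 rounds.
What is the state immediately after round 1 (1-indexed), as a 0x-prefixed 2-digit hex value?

0xAC

s_0 = plaintext = 0x0E
s_1 = Round(s_0, k_0) = 0xAC
s_2 = Round(s_1, k_1) = 0x59
s_3 = Round(s_2, k_2) = 0x37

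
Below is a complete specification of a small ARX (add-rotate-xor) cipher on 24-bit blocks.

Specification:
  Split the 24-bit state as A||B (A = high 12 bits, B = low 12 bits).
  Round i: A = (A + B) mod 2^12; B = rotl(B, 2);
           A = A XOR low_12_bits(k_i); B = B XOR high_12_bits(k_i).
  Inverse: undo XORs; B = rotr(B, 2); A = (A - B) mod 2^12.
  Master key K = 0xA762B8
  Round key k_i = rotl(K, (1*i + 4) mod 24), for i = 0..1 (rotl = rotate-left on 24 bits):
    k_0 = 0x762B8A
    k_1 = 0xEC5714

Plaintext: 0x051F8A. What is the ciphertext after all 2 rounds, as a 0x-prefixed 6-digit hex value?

s_0 = plaintext = 0x051F8A
s_1 = Round(s_0, k_0) = 0x451949
s_2 = Round(s_1, k_1) = 0xA8EBE3

0xA8EBE3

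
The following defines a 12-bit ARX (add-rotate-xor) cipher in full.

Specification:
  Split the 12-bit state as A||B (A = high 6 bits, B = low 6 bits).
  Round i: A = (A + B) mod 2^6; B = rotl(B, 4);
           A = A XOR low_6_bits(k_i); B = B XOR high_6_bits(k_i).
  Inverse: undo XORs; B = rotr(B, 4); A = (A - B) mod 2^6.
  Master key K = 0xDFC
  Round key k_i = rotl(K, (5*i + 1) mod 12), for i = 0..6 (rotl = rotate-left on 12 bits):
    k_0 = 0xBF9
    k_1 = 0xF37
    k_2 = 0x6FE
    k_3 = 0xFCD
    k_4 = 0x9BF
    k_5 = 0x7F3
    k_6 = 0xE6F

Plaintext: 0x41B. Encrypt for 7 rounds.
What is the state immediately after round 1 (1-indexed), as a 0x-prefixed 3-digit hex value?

s_0 = plaintext = 0x41B
s_1 = Round(s_0, k_0) = 0x499
s_2 = Round(s_1, k_1) = 0x72A
s_3 = Round(s_2, k_2) = 0xE31
s_4 = Round(s_3, k_3) = 0x923
s_5 = Round(s_4, k_4) = 0xE1E
s_6 = Round(s_5, k_5) = 0x978
s_7 = Round(s_6, k_6) = 0xCB7

0x499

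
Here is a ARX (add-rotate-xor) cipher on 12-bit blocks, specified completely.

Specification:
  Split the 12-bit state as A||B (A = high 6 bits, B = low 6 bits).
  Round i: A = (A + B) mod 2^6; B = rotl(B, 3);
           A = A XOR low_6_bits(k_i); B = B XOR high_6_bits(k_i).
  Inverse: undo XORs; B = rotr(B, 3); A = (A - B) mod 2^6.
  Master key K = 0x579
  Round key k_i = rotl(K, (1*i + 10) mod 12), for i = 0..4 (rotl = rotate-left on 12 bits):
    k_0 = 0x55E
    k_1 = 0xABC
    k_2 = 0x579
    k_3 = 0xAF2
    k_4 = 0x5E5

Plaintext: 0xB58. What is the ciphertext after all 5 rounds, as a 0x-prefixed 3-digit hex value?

0xF1C

s_0 = plaintext = 0xB58
s_1 = Round(s_0, k_0) = 0x6D6
s_2 = Round(s_1, k_1) = 0x358
s_3 = Round(s_2, k_2) = 0x716
s_4 = Round(s_3, k_3) = 0x019
s_5 = Round(s_4, k_4) = 0xF1C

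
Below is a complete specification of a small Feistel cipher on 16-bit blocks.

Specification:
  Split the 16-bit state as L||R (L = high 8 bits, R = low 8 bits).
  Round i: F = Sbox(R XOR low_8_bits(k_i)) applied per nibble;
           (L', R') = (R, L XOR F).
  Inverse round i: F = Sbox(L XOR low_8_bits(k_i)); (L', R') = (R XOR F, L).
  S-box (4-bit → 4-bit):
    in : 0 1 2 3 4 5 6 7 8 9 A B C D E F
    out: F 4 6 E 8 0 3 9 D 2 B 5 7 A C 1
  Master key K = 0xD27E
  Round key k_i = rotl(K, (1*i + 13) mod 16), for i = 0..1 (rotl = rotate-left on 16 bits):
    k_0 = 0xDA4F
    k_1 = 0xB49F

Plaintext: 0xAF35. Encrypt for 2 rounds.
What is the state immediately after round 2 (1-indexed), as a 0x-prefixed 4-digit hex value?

0x3480

s_0 = plaintext = 0xAF35
s_1 = Round(s_0, k_0) = 0x3534
s_2 = Round(s_1, k_1) = 0x3480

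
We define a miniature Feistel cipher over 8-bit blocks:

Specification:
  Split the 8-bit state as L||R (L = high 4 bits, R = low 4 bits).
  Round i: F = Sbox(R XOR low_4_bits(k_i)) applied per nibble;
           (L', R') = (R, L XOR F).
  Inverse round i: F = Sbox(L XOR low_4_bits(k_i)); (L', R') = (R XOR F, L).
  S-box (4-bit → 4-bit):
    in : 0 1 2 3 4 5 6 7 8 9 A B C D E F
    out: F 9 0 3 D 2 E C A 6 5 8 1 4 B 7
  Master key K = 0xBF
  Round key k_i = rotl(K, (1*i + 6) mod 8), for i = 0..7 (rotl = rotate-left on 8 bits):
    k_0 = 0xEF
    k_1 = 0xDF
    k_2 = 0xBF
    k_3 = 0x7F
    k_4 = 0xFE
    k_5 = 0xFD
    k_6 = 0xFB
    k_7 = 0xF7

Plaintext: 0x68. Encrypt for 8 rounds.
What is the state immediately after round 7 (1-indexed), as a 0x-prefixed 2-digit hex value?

s_0 = plaintext = 0x68
s_1 = Round(s_0, k_0) = 0x8A
s_2 = Round(s_1, k_1) = 0xAA
s_3 = Round(s_2, k_2) = 0xA8
s_4 = Round(s_3, k_3) = 0x86
s_5 = Round(s_4, k_4) = 0x62
s_6 = Round(s_5, k_5) = 0x21
s_7 = Round(s_6, k_6) = 0x17
s_8 = Round(s_7, k_7) = 0x7E

0x17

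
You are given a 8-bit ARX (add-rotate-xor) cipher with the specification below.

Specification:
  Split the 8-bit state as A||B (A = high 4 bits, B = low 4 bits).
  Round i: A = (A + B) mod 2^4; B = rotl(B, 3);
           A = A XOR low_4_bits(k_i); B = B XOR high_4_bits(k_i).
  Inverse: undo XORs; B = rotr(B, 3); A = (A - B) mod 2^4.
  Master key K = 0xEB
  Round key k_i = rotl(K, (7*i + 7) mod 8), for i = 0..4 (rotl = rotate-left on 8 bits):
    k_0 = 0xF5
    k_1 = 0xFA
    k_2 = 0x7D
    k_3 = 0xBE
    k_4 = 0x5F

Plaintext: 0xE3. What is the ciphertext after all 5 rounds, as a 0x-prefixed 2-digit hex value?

0x0C

s_0 = plaintext = 0xE3
s_1 = Round(s_0, k_0) = 0x46
s_2 = Round(s_1, k_1) = 0x0C
s_3 = Round(s_2, k_2) = 0x11
s_4 = Round(s_3, k_3) = 0xC3
s_5 = Round(s_4, k_4) = 0x0C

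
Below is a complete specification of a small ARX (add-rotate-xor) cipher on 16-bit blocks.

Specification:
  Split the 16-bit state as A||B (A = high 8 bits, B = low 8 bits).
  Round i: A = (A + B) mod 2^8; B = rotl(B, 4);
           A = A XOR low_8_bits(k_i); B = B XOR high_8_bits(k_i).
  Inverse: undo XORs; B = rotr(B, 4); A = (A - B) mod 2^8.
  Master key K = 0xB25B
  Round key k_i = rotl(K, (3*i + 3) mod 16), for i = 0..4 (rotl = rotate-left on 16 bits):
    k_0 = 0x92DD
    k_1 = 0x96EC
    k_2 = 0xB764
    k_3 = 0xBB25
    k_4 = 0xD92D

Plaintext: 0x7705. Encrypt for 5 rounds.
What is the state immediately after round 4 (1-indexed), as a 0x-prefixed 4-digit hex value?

0x6C7A

s_0 = plaintext = 0x7705
s_1 = Round(s_0, k_0) = 0xA1C2
s_2 = Round(s_1, k_1) = 0x8FBA
s_3 = Round(s_2, k_2) = 0x2D1C
s_4 = Round(s_3, k_3) = 0x6C7A
s_5 = Round(s_4, k_4) = 0xCB7E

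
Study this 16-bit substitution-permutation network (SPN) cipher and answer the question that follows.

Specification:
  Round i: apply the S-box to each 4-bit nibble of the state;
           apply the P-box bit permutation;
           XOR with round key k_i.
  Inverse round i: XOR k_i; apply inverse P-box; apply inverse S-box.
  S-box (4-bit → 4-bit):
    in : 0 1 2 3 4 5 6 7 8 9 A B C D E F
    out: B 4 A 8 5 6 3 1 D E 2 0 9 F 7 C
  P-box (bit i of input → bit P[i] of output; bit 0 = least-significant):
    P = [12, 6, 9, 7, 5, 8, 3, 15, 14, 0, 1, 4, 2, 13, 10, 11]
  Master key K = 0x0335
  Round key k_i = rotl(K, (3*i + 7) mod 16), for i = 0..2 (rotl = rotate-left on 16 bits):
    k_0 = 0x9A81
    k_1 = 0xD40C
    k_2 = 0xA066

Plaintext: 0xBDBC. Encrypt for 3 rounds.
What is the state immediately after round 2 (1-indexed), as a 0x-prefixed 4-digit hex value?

0xDCC1

s_0 = plaintext = 0xBDBC
s_1 = Round(s_0, k_0) = 0xCA12
s_2 = Round(s_1, k_1) = 0xDCC1
s_3 = Round(s_2, k_2) = 0x4E52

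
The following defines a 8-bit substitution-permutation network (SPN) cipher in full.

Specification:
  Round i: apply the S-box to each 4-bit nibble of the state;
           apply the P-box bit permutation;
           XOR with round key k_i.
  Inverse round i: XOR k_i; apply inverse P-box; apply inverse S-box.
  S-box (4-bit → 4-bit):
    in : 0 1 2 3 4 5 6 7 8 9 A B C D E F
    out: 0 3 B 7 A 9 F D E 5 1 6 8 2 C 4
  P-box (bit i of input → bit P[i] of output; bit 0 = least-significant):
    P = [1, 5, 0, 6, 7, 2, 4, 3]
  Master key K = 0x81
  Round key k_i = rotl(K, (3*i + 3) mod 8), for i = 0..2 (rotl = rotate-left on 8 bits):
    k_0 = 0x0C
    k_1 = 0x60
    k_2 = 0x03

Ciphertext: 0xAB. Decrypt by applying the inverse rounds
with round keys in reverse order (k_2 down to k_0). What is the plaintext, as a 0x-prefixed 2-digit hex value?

0x19

s_0 = ciphertext = 0xAB
s_1 = InvRound(s_0, k_2) = 0x5D
s_2 = InvRound(s_1, k_1) = 0x8B
s_3 = InvRound(s_2, k_0) = 0x19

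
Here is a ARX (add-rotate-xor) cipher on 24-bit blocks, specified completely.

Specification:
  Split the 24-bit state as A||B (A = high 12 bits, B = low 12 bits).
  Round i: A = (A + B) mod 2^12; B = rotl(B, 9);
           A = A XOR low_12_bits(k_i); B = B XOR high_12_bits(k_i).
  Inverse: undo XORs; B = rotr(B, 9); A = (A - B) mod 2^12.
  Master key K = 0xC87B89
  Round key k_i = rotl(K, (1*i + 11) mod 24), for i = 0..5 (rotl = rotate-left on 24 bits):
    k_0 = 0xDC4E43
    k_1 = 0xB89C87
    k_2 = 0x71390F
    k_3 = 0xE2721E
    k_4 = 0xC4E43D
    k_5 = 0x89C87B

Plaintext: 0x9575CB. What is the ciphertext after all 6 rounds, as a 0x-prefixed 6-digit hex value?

0xEBB490

s_0 = plaintext = 0x9575CB
s_1 = Round(s_0, k_0) = 0x161B7D
s_2 = Round(s_1, k_1) = 0x0590E6
s_3 = Round(s_2, k_2) = 0x830B0F
s_4 = Round(s_3, k_3) = 0x121146
s_5 = Round(s_4, k_4) = 0x65A066
s_6 = Round(s_5, k_5) = 0xEBB490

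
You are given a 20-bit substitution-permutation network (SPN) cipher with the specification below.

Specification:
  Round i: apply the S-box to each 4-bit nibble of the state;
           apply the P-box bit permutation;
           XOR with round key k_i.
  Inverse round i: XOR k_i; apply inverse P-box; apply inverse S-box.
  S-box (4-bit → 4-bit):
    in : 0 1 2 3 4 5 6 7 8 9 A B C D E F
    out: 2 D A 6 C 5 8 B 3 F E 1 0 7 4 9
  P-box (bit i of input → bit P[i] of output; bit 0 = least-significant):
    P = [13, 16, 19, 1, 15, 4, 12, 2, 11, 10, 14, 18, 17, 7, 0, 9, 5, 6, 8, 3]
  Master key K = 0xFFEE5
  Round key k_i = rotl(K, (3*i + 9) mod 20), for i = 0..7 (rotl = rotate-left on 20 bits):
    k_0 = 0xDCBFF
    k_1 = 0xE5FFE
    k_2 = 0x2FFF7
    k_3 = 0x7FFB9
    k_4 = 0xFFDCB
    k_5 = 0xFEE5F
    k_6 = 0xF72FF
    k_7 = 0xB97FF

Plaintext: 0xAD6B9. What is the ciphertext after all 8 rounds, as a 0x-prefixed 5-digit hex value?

0x1E810

s_0 = plaintext = 0xAD6B9
s_1 = Round(s_0, k_0) = 0x26A34
s_2 = Round(s_1, k_1) = 0x209A4
s_3 = Round(s_2, k_2) = 0xEA329
s_4 = Round(s_3, k_3) = 0xE982E
s_5 = Round(s_4, k_4) = 0x5F25E
s_6 = Round(s_5, k_5) = 0x1797F
s_7 = Round(s_6, k_6) = 0x99D41
s_8 = Round(s_7, k_7) = 0x1E810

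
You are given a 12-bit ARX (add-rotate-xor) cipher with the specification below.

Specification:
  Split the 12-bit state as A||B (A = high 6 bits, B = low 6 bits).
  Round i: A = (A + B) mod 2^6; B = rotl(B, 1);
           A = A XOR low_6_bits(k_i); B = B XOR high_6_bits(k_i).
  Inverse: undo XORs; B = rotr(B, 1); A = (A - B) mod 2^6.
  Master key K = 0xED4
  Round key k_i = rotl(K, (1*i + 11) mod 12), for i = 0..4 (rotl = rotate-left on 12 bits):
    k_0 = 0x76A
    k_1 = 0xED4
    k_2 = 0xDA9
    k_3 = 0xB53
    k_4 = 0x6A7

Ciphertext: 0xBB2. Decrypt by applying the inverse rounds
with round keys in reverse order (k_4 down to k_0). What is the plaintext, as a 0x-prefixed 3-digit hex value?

s_0 = ciphertext = 0xBB2
s_1 = InvRound(s_0, k_4) = 0xD54
s_2 = InvRound(s_1, k_3) = 0xABC
s_3 = InvRound(s_2, k_2) = 0xF85
s_4 = InvRound(s_3, k_1) = 0x2DF
s_5 = InvRound(s_4, k_0) = 0x801

0x801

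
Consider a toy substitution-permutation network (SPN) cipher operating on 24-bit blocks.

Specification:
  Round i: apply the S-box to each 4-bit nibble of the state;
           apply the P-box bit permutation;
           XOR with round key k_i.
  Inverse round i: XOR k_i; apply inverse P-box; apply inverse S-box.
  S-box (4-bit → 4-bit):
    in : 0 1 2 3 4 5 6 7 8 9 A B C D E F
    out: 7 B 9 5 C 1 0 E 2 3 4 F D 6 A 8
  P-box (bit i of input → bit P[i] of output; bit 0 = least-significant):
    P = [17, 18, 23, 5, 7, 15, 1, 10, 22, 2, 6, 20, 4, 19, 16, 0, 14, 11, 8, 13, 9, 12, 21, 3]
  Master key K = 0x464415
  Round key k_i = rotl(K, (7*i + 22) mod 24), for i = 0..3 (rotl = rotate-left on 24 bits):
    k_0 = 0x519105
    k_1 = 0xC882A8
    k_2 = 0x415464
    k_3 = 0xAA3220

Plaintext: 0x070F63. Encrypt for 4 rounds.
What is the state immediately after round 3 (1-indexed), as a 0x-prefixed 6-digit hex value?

s_0 = plaintext = 0x070F63
s_1 = Round(s_0, k_0) = 0xEAAA15
s_2 = Round(s_1, k_1) = 0xCB1760
s_3 = Round(s_2, k_2) = 0xFF3F39
s_4 = Round(s_3, k_3) = 0xBD12BA

0xFF3F39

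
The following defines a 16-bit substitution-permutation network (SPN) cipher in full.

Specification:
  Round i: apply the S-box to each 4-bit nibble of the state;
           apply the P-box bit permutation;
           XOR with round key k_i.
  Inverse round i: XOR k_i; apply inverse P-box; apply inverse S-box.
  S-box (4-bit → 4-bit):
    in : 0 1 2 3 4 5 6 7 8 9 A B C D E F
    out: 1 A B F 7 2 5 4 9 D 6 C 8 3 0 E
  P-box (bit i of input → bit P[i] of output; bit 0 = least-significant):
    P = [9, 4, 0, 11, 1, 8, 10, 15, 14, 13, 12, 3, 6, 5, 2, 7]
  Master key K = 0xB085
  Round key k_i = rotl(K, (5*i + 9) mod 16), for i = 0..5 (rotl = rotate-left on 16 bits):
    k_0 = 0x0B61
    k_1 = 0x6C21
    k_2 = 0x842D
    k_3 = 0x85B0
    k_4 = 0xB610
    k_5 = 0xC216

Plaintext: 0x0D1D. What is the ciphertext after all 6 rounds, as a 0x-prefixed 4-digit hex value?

s_0 = plaintext = 0x0D1D
s_1 = Round(s_0, k_0) = 0xE831
s_2 = Round(s_1, k_1) = 0xA13B
s_3 = Round(s_2, k_2) = 0x2902
s_4 = Round(s_3, k_3) = 0xDF4A
s_5 = Round(s_4, k_4) = 0x836B
s_6 = Round(s_5, k_5) = 0xBEDD

0xBEDD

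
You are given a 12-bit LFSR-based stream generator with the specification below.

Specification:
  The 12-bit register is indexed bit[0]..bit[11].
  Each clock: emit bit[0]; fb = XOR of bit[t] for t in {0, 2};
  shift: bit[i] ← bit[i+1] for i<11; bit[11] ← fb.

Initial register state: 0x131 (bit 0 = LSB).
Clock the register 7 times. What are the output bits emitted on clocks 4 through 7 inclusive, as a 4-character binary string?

0110

reg_0 = 0x131
clock 1: out=1, reg = 0x898
clock 2: out=0, reg = 0x44C
clock 3: out=0, reg = 0xA26
clock 4: out=0, reg = 0xD13
clock 5: out=1, reg = 0xE89
clock 6: out=1, reg = 0xF44
clock 7: out=0, reg = 0xFA2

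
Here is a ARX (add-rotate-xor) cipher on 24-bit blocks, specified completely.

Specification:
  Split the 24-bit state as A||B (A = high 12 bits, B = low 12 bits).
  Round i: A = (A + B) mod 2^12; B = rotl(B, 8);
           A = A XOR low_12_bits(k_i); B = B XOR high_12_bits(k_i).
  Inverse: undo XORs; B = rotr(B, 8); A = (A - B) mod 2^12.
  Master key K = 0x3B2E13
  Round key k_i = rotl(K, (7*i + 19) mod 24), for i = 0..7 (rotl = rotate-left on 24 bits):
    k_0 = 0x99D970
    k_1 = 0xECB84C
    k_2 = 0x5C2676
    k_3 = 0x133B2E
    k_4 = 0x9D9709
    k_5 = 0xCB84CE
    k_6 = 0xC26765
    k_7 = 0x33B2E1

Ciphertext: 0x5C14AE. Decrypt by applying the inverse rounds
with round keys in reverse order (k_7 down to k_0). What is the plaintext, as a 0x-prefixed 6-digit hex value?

s_0 = ciphertext = 0x5C14AE
s_1 = InvRound(s_0, k_7) = 0xDC9957
s_2 = InvRound(s_1, k_6) = 0x397715
s_3 = InvRound(s_2, k_5) = 0xC7EADB
s_4 = InvRound(s_3, k_4) = 0xB54023
s_5 = InvRound(s_4, k_3) = 0xF79101
s_6 = InvRound(s_5, k_2) = 0xCDBC34
s_7 = InvRound(s_6, k_1) = 0x4A5FF2
s_8 = InvRound(s_7, k_0) = 0x6DF6F6

0x6DF6F6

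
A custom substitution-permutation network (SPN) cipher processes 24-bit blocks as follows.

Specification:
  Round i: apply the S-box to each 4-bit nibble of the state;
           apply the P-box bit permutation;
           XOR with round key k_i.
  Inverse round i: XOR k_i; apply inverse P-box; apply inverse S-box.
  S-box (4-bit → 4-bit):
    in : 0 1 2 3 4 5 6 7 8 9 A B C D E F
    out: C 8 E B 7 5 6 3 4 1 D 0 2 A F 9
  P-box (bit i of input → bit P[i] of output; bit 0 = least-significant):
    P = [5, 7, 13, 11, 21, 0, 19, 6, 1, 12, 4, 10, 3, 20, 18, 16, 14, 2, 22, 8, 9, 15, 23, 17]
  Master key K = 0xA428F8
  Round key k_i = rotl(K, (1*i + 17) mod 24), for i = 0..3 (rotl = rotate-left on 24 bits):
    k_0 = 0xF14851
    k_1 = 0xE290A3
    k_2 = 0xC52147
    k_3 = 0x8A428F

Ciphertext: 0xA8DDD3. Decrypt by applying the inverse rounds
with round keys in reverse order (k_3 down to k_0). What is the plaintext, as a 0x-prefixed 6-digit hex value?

0x3463F5

s_0 = ciphertext = 0xA8DDD3
s_1 = InvRound(s_0, k_3) = 0x3D92F1
s_2 = InvRound(s_1, k_2) = 0x42C454
s_3 = InvRound(s_2, k_1) = 0x87BE37
s_4 = InvRound(s_3, k_0) = 0x3463F5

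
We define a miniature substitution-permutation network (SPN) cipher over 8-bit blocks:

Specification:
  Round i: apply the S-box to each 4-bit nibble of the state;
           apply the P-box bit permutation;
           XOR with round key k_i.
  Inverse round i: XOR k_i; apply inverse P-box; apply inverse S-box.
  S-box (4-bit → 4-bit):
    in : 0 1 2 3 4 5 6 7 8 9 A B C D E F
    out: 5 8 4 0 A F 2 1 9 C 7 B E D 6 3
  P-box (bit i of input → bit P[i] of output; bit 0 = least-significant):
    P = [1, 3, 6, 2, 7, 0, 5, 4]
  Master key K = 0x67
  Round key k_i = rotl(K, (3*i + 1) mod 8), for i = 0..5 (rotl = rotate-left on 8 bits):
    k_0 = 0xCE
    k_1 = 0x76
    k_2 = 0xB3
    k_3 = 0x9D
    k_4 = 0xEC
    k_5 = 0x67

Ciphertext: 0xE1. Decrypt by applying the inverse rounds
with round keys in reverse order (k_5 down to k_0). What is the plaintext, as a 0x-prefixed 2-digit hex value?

s_0 = ciphertext = 0xE1
s_1 = InvRound(s_0, k_5) = 0x78
s_2 = InvRound(s_1, k_4) = 0x81
s_3 = InvRound(s_2, k_3) = 0x14
s_4 = InvRound(s_3, k_2) = 0xA8
s_5 = InvRound(s_4, k_1) = 0x85
s_6 = InvRound(s_5, k_0) = 0x6A

0x6A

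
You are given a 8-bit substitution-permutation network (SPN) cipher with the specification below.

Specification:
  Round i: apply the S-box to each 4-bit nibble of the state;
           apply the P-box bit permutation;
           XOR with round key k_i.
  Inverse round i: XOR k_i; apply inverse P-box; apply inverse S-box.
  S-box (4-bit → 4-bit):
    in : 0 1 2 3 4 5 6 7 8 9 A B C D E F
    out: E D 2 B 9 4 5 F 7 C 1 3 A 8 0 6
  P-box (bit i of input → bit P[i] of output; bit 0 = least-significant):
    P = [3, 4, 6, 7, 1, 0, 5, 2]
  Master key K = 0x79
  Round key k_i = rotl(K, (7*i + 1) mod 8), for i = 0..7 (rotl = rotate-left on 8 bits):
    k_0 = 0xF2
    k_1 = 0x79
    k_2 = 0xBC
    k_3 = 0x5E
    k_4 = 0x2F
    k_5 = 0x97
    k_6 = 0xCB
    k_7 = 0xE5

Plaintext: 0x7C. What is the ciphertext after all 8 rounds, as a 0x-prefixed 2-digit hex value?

s_0 = plaintext = 0x7C
s_1 = Round(s_0, k_0) = 0x45
s_2 = Round(s_1, k_1) = 0x3F
s_3 = Round(s_2, k_2) = 0xEB
s_4 = Round(s_3, k_3) = 0x46
s_5 = Round(s_4, k_4) = 0x61
s_6 = Round(s_5, k_5) = 0x7D
s_7 = Round(s_6, k_6) = 0x6C
s_8 = Round(s_7, k_7) = 0x57

0x57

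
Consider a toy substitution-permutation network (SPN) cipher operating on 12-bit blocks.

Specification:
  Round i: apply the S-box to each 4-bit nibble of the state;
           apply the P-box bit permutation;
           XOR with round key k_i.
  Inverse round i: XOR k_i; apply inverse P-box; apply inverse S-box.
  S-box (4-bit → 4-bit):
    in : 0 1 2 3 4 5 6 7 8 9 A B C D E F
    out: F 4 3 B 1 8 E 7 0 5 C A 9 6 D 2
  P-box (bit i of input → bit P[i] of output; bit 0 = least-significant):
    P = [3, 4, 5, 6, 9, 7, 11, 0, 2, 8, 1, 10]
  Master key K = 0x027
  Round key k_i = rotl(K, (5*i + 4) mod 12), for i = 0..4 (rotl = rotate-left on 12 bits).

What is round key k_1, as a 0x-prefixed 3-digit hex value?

0xE04

K = 0x027
k_0 = rotl(K, (5*0+4) mod 12) = rotl(K, 4) = 0x270
k_1 = rotl(K, (5*1+4) mod 12) = rotl(K, 9) = 0xE04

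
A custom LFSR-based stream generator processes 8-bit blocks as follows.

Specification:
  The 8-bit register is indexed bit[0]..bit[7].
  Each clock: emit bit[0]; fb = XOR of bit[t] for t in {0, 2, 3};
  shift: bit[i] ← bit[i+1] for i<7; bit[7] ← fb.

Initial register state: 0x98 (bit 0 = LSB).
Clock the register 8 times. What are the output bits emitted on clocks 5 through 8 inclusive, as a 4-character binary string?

1001

reg_0 = 0x98
clock 1: out=0, reg = 0xCC
clock 2: out=0, reg = 0x66
clock 3: out=0, reg = 0xB3
clock 4: out=1, reg = 0xD9
clock 5: out=1, reg = 0x6C
clock 6: out=0, reg = 0x36
clock 7: out=0, reg = 0x9B
clock 8: out=1, reg = 0x4D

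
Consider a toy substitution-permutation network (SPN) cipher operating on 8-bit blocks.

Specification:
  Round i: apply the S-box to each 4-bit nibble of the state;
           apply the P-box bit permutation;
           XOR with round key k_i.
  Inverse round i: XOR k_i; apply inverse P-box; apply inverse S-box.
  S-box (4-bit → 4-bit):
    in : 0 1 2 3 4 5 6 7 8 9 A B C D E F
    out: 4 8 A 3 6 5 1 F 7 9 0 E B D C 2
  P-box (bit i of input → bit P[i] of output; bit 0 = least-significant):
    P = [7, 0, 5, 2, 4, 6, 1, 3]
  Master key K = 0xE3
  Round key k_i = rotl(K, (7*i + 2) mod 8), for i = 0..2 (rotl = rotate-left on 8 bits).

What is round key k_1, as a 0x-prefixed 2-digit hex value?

0xC7

K = 0xE3
k_0 = rotl(K, (7*0+2) mod 8) = rotl(K, 2) = 0x8F
k_1 = rotl(K, (7*1+2) mod 8) = rotl(K, 1) = 0xC7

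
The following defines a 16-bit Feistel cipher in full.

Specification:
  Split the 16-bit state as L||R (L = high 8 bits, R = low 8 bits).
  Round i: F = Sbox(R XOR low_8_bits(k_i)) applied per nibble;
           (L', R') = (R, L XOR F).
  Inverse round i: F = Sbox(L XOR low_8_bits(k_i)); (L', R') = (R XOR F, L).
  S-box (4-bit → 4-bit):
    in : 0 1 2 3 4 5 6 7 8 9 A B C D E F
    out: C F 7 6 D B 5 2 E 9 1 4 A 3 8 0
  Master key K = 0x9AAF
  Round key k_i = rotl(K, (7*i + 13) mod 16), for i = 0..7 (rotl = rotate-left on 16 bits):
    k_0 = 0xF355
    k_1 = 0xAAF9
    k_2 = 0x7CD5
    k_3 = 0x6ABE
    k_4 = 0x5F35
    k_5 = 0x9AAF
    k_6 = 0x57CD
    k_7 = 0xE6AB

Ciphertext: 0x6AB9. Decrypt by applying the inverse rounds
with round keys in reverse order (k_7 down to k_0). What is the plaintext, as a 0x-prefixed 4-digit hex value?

s_0 = ciphertext = 0x6AB9
s_1 = InvRound(s_0, k_7) = 0x166A
s_2 = InvRound(s_1, k_6) = 0x5E16
s_3 = InvRound(s_2, k_5) = 0x195E
s_4 = InvRound(s_3, k_4) = 0x2419
s_5 = InvRound(s_4, k_3) = 0x8824
s_6 = InvRound(s_5, k_2) = 0x9788
s_7 = InvRound(s_6, k_1) = 0xD097
s_8 = InvRound(s_7, k_0) = 0x7CD0

0x7CD0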